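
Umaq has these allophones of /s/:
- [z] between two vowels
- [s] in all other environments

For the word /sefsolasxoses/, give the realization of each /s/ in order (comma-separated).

[s], [s], [s], [z], [s]

Occurrence 1 (position 1): no conditioning environment matches → elsewhere allophone [s].
Occurrence 2 (position 4): no conditioning environment matches → elsewhere allophone [s].
Occurrence 3 (position 8): no conditioning environment matches → elsewhere allophone [s].
Occurrence 4 (position 11): between two vowels → [z].
Occurrence 5 (position 13): no conditioning environment matches → elsewhere allophone [s].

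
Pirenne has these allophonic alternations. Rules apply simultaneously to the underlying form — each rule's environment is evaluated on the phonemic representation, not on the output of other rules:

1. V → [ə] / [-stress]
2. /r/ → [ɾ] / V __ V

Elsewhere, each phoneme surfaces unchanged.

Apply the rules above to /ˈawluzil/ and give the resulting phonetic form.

[ˈawləzəl]

/a/ (word-initial) is in the target of rule 1 but the environment (in an unstressed syllable) is not met → [a].
/w/ (between /a/ and /l/): no rule targets it → [w].
/l/ (between /w/ and /u/): no rule targets it → [l].
/u/ (between /l/ and /z/): in an unstressed syllable, so rule 1 applies → [ə].
/z/ — not in any rule's target class → [z].
/i/ (between /z/ and /l/) occurs in an unstressed syllable → [ə] by rule 1.
/l/ (word-final) is unaffected → [l].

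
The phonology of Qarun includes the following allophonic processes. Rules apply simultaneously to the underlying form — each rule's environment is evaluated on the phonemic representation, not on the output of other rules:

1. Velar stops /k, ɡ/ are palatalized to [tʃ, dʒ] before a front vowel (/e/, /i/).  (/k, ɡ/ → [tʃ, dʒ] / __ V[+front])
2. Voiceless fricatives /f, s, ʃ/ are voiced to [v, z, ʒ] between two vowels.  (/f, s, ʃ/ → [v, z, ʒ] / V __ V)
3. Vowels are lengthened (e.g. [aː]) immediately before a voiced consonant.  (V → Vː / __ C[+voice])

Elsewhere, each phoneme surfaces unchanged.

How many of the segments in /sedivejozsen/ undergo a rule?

Segments that undergo a rule: /e/ → [eː] (rule 3); /i/ → [iː] (rule 3); /e/ → [eː] (rule 3); /o/ → [oː] (rule 3); /e/ → [eː] (rule 3).
All other segments surface unchanged.

5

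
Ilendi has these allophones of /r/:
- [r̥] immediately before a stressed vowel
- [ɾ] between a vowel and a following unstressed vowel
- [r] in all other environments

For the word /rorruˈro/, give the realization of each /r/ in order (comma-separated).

Occurrence 1 (position 1): no conditioning environment matches → elsewhere allophone [r].
Occurrence 2 (position 3): no conditioning environment matches → elsewhere allophone [r].
Occurrence 3 (position 4): no conditioning environment matches → elsewhere allophone [r].
Occurrence 4 (position 6): immediately before a stressed vowel → [r̥].

[r], [r], [r], [r̥]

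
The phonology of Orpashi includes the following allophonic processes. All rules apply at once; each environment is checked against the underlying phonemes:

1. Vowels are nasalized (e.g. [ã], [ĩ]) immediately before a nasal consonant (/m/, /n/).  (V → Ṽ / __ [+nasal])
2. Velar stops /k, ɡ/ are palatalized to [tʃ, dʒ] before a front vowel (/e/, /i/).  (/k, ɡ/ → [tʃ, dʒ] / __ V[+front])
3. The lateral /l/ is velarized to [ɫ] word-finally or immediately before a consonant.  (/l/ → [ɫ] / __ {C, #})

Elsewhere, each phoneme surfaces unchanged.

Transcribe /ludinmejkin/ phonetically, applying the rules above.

[ludĩnmejtʃĩn]

/l/ (word-initial) fails the environment for rule 3, so it stays [l].
/u/ (between /l/ and /d/): rule 1 targets it, but not before a nasal consonant → unchanged [u].
/d/ stays [d].
Rule 1 applies to /i/ (between /d/ and /n/: before a nasal consonant) → [ĩ].
/n/ stays [n].
/m/ — not in any rule's target class → [m].
/e/ (between /m/ and /j/): rule 1 targets it, but not before a nasal consonant → unchanged [e].
/j/ (between /e/ and /k/) is unaffected → [j].
/k/ — between /j/ and /i/, before a front vowel — surfaces as [tʃ] (rule 2).
/i/ (between /k/ and /n/): before a nasal consonant, so rule 1 applies → [ĩ].
/n/ (word-final): no rule targets it → [n].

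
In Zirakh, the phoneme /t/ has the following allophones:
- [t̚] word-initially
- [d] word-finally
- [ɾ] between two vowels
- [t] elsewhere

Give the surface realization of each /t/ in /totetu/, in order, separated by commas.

Occurrence 1 (position 1): word-initially → [t̚].
Occurrence 2 (position 3): between two vowels → [ɾ].
Occurrence 3 (position 5): between two vowels → [ɾ].

[t̚], [ɾ], [ɾ]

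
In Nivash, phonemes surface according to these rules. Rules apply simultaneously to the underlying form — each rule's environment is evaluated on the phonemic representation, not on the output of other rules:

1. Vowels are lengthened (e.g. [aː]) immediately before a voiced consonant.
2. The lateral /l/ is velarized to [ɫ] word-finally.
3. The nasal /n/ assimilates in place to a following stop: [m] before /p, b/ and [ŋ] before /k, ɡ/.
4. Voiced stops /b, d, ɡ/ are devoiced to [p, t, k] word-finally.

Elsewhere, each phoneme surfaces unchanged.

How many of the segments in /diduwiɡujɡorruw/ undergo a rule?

6

Segments that undergo a rule: /i/ → [iː] (rule 1); /u/ → [uː] (rule 1); /i/ → [iː] (rule 1); /u/ → [uː] (rule 1); /o/ → [oː] (rule 1); /u/ → [uː] (rule 1).
All other segments surface unchanged.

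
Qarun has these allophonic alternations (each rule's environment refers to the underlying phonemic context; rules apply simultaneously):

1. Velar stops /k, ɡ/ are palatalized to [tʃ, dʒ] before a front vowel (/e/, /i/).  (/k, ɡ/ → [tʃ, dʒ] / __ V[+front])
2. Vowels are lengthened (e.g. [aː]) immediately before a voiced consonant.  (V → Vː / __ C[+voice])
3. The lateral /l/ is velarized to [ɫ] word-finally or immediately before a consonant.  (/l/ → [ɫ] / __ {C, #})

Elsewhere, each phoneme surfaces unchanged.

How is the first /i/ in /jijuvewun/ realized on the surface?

[iː]

/i/ (between /j/ and /j/): before a voiced consonant, so rule 2 applies → [iː].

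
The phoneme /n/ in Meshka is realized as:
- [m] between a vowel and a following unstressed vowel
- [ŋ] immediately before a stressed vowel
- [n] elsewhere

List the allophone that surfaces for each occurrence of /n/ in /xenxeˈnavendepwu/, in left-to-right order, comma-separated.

Occurrence 1 (position 3): no conditioning environment matches → elsewhere allophone [n].
Occurrence 2 (position 6): immediately before a stressed vowel → [ŋ].
Occurrence 3 (position 10): no conditioning environment matches → elsewhere allophone [n].

[n], [ŋ], [n]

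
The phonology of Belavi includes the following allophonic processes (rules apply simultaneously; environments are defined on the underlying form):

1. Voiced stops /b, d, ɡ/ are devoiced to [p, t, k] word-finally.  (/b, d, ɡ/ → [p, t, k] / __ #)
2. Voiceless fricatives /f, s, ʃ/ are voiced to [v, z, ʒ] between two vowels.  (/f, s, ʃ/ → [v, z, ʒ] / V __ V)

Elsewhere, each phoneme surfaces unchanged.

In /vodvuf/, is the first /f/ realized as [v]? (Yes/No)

/f/ (word-final): rule 2 targets it, but not between two vowels → unchanged [f].
The actual realization is [f], not [v].

No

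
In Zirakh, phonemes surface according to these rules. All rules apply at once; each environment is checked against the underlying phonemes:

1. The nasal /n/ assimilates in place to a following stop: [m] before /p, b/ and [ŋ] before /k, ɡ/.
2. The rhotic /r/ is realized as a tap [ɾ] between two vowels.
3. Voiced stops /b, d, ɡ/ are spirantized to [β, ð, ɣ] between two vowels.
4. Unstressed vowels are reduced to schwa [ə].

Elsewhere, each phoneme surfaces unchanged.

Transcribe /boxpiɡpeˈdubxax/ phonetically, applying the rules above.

/b/ (word-initial) fails the environment for rule 3, so it stays [b].
/o/ (between /b/ and /x/) occurs in an unstressed syllable → [ə] by rule 4.
/i/ meets the environment for rule 4 (in an unstressed syllable) → [ə].
/ɡ/ — between /i/ and /p/; rule 3 does not apply here → [ɡ].
Rule 4 applies to /e/ (between /p/ and /d/: in an unstressed syllable) → [ə].
/d/ meets the environment for rule 3 (between two vowels) → [ð].
/u/ (between /d/ and /b/) fails the environment for rule 4, so it stays [u].
/b/ (between /u/ and /x/) fails the environment for rule 3, so it stays [b].
/a/ meets the environment for rule 4 (in an unstressed syllable) → [ə].

[bəxpəɡpəˈðubxəx]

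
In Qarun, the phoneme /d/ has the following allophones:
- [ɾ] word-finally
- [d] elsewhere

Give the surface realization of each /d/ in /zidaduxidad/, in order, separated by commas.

[d], [d], [d], [ɾ]

Occurrence 1 (position 3): no conditioning environment matches → elsewhere allophone [d].
Occurrence 2 (position 5): no conditioning environment matches → elsewhere allophone [d].
Occurrence 3 (position 9): no conditioning environment matches → elsewhere allophone [d].
Occurrence 4 (position 11): word-finally → [ɾ].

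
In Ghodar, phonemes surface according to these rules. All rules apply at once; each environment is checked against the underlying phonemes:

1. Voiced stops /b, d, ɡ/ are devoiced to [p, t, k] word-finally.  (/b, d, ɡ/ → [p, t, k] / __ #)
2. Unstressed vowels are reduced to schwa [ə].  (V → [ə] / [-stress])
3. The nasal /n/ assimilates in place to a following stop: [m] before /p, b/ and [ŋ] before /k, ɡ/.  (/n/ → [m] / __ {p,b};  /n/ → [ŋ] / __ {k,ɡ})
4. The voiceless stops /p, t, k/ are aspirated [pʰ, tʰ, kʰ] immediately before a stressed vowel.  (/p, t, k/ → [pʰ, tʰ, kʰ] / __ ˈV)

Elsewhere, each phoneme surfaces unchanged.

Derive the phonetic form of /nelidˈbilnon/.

[nələdˈbilnən]

/n/ (word-initial) is in the target of rule 3 but the environment (before a labial or velar stop) is not met → [n].
/e/ — between /n/ and /l/, in an unstressed syllable — surfaces as [ə] (rule 2).
/l/ — not in any rule's target class → [l].
/i/ (between /l/ and /d/): in an unstressed syllable, so rule 2 applies → [ə].
/d/ (between /i/ and /b/) fails the environment for rule 1, so it stays [d].
/b/ — between /d/ and /i/; rule 1 does not apply here → [b].
/i/ (between /b/ and /l/) fails the environment for rule 2, so it stays [i].
/l/ — not in any rule's target class → [l].
/n/ (between /l/ and /o/): rule 3 targets it, but not before a labial or velar stop → unchanged [n].
/o/ meets the environment for rule 2 (in an unstressed syllable) → [ə].
/n/ — word-final; rule 3 does not apply here → [n].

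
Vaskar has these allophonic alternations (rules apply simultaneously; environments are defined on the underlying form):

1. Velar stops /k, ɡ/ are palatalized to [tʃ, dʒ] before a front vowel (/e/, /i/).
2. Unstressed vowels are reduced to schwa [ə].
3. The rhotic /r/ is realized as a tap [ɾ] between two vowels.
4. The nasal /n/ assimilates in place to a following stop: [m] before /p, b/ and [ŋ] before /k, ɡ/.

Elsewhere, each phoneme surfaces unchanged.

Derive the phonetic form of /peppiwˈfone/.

/p/ stays [p].
/e/ meets the environment for rule 2 (in an unstressed syllable) → [ə].
/p/ (between /e/ and /p/): no rule targets it → [p].
/p/ — not in any rule's target class → [p].
/i/ meets the environment for rule 2 (in an unstressed syllable) → [ə].
/w/ stays [w].
/f/ (between /w/ and /o/) is unaffected → [f].
/o/ (between /f/ and /n/) is in the target of rule 2 but the environment (in an unstressed syllable) is not met → [o].
/n/ (between /o/ and /e/) fails the environment for rule 4, so it stays [n].
/e/ meets the environment for rule 2 (in an unstressed syllable) → [ə].

[pəppəwˈfonə]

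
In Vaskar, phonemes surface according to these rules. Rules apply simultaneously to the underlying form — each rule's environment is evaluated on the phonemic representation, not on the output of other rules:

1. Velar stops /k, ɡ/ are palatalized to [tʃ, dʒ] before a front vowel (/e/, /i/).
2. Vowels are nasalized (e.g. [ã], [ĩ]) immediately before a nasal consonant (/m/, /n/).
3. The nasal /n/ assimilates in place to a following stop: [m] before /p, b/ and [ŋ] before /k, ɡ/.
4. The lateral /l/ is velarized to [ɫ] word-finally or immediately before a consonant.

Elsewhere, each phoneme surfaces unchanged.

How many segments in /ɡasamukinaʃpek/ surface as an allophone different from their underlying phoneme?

Segments that undergo a rule: /a/ → [ã] (rule 2); /k/ → [tʃ] (rule 1); /i/ → [ĩ] (rule 2).
All other segments surface unchanged.

3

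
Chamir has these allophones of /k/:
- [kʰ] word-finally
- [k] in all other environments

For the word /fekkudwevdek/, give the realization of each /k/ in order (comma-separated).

[k], [k], [kʰ]

Occurrence 1 (position 3): no conditioning environment matches → elsewhere allophone [k].
Occurrence 2 (position 4): no conditioning environment matches → elsewhere allophone [k].
Occurrence 3 (position 12): word-finally → [kʰ].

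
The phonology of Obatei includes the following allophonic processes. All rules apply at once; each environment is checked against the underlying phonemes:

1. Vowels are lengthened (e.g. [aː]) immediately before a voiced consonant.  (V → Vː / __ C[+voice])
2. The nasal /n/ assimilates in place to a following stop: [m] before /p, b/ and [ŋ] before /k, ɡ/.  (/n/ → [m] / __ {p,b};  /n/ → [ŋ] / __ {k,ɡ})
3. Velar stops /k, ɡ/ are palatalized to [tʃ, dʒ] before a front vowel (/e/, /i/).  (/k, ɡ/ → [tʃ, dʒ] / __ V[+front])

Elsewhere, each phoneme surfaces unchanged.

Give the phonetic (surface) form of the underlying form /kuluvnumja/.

[kuːluːvnuːmja]

/k/ — word-initial; rule 3 does not apply here → [k].
/u/ (between /k/ and /l/) occurs before a voiced consonant → [uː] by rule 1.
/l/ (between /u/ and /u/) is unaffected → [l].
Rule 1 applies to /u/ (between /l/ and /v/: before a voiced consonant) → [uː].
/v/ stays [v].
/n/ (between /v/ and /u/) is in the target of rule 2 but the environment (before a labial or velar stop) is not met → [n].
/u/ (between /n/ and /m/): before a voiced consonant, so rule 1 applies → [uː].
/m/ (between /u/ and /j/) is unaffected → [m].
/j/ (between /m/ and /a/): no rule targets it → [j].
/a/ (word-final) is in the target of rule 1 but the environment (before a voiced consonant) is not met → [a].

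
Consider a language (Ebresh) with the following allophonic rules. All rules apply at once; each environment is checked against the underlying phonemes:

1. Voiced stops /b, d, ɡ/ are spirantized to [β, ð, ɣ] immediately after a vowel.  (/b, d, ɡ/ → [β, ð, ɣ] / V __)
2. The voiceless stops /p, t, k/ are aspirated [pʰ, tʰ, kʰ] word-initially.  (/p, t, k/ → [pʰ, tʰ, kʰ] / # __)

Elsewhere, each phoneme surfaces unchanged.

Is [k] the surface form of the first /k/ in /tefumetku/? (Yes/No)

/k/ (between /t/ and /u/) fails the environment for rule 2, so it stays [k].
The actual realization is [k], which matches [k].

Yes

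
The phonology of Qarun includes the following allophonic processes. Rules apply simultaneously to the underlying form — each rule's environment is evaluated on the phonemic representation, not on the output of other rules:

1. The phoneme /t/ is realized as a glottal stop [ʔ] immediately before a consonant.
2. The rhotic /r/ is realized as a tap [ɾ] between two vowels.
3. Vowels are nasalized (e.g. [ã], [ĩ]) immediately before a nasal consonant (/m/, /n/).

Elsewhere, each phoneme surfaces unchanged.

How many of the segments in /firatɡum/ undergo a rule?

3

Segments that undergo a rule: /r/ → [ɾ] (rule 2); /t/ → [ʔ] (rule 1); /u/ → [ũ] (rule 3).
All other segments surface unchanged.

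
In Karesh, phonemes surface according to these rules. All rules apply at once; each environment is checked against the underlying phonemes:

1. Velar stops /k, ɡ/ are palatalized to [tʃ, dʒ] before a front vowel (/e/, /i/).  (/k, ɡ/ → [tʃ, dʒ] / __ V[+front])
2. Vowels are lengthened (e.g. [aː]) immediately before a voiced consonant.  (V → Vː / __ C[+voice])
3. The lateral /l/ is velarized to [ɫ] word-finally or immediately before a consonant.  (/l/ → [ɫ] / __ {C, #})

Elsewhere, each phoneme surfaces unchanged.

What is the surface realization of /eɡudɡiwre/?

/e/ (word-initial): before a voiced consonant, so rule 2 applies → [eː].
/ɡ/ (between /e/ and /u/) fails the environment for rule 1, so it stays [ɡ].
/u/ (between /ɡ/ and /d/): before a voiced consonant, so rule 2 applies → [uː].
/d/ — not in any rule's target class → [d].
/ɡ/ (between /d/ and /i/) occurs before a front vowel → [dʒ] by rule 1.
/i/ meets the environment for rule 2 (before a voiced consonant) → [iː].
/w/ (between /i/ and /r/) is unaffected → [w].
/r/ (between /w/ and /e/): no rule targets it → [r].
/e/ (word-final): rule 2 targets it, but not before a voiced consonant → unchanged [e].

[eːɡuːddʒiːwre]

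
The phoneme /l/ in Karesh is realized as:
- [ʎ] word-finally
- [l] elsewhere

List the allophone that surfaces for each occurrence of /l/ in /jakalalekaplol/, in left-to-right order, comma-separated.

Occurrence 1 (position 5): no conditioning environment matches → elsewhere allophone [l].
Occurrence 2 (position 7): no conditioning environment matches → elsewhere allophone [l].
Occurrence 3 (position 12): no conditioning environment matches → elsewhere allophone [l].
Occurrence 4 (position 14): word-finally → [ʎ].

[l], [l], [l], [ʎ]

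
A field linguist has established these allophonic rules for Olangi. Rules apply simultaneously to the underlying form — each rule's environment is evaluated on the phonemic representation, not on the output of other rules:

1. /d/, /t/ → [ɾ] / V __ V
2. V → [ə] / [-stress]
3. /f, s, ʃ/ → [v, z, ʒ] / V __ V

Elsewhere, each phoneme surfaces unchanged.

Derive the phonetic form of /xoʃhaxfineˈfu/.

[xəʃhəxfənəˈvu]

/x/ (word-initial) is unaffected → [x].
/o/ meets the environment for rule 2 (in an unstressed syllable) → [ə].
/ʃ/ (between /o/ and /h/): rule 3 targets it, but not between two vowels → unchanged [ʃ].
/h/ stays [h].
/a/ (between /h/ and /x/): in an unstressed syllable, so rule 2 applies → [ə].
/x/ — not in any rule's target class → [x].
/f/ — between /x/ and /i/; rule 3 does not apply here → [f].
Rule 2 applies to /i/ (between /f/ and /n/: in an unstressed syllable) → [ə].
/n/ stays [n].
/e/ meets the environment for rule 2 (in an unstressed syllable) → [ə].
/f/ (between /e/ and /u/): between two vowels, so rule 3 applies → [v].
/u/ (word-final): rule 2 targets it, but not in an unstressed syllable → unchanged [u].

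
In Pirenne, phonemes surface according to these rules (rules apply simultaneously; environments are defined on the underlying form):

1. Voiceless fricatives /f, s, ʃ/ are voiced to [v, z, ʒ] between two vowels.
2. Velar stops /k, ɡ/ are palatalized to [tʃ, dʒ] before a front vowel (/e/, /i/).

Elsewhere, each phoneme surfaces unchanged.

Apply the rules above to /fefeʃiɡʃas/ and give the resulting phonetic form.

/f/ (word-initial) fails the environment for rule 1, so it stays [f].
Rule 1 applies to /f/ (between /e/ and /e/: between two vowels) → [v].
/ʃ/ — between /e/ and /i/, between two vowels — surfaces as [ʒ] (rule 1).
/ɡ/ (between /i/ and /ʃ/): rule 2 targets it, but not before a front vowel → unchanged [ɡ].
/ʃ/ (between /ɡ/ and /a/) is in the target of rule 1 but the environment (between two vowels) is not met → [ʃ].
/s/ (word-final): rule 1 targets it, but not between two vowels → unchanged [s].

[feveʒiɡʃas]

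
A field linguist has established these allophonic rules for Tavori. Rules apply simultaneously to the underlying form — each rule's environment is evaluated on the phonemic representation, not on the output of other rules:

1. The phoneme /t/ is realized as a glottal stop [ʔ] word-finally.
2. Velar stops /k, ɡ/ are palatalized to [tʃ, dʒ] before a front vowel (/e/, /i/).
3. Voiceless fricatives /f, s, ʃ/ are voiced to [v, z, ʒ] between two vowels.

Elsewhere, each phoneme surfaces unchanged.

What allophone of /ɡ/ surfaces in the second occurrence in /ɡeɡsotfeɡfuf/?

[ɡ]

/ɡ/ — between /e/ and /s/; rule 2 does not apply here → [ɡ].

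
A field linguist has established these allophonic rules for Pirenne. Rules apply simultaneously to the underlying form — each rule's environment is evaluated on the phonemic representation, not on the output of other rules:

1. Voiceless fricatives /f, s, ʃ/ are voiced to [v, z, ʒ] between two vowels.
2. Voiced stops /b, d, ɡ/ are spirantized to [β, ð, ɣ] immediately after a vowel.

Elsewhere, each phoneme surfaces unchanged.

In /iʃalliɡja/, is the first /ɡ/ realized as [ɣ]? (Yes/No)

Yes

/ɡ/ (between /i/ and /j/): immediately after a vowel, so rule 2 applies → [ɣ].
The actual realization is [ɣ], which matches [ɣ].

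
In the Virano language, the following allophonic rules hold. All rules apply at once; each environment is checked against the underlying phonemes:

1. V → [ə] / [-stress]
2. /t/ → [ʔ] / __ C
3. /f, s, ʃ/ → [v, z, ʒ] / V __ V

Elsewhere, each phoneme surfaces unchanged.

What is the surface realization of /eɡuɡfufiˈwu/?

[əɡəɡfəvəˈwu]

Rule 1 applies to /e/ (word-initial: in an unstressed syllable) → [ə].
/ɡ/ — not in any rule's target class → [ɡ].
/u/ (between /ɡ/ and /ɡ/): in an unstressed syllable, so rule 1 applies → [ə].
/ɡ/ (between /u/ and /f/) is unaffected → [ɡ].
/f/ (between /ɡ/ and /u/) is in the target of rule 3 but the environment (between two vowels) is not met → [f].
/u/ meets the environment for rule 1 (in an unstressed syllable) → [ə].
/f/ meets the environment for rule 3 (between two vowels) → [v].
/i/ (between /f/ and /w/) occurs in an unstressed syllable → [ə] by rule 1.
/w/ — not in any rule's target class → [w].
/u/ (word-final) is in the target of rule 1 but the environment (in an unstressed syllable) is not met → [u].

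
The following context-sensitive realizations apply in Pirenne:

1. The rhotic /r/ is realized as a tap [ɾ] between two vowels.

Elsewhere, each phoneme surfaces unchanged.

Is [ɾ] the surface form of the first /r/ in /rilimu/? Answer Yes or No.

/r/ — word-initial; rule 1 does not apply here → [r].
The actual realization is [r], not [ɾ].

No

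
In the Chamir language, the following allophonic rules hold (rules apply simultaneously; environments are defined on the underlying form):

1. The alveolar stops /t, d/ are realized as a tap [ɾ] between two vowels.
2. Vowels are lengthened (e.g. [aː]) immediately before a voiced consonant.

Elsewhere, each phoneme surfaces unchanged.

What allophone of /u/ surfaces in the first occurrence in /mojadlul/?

/u/ — between /l/ and /l/, before a voiced consonant — surfaces as [uː] (rule 2).

[uː]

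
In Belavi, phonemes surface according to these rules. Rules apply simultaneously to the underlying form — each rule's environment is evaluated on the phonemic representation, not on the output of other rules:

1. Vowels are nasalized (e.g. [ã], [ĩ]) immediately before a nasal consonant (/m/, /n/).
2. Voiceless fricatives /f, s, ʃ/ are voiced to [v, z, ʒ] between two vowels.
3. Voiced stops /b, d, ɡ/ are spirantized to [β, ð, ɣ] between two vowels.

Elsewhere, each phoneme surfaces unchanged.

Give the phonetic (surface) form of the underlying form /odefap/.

[oðevap]

/o/ (word-initial) is in the target of rule 1 but the environment (before a nasal consonant) is not met → [o].
Rule 3 applies to /d/ (between /o/ and /e/: between two vowels) → [ð].
/e/ (between /d/ and /f/) is in the target of rule 1 but the environment (before a nasal consonant) is not met → [e].
/f/ (between /e/ and /a/): between two vowels, so rule 2 applies → [v].
/a/ (between /f/ and /p/) fails the environment for rule 1, so it stays [a].
/p/ (word-final) is unaffected → [p].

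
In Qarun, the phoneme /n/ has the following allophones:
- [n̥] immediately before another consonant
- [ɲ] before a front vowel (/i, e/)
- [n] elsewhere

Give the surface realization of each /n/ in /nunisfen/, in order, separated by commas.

[n], [ɲ], [n]

Occurrence 1 (position 1): no conditioning environment matches → elsewhere allophone [n].
Occurrence 2 (position 3): before a front vowel (/i, e/) → [ɲ].
Occurrence 3 (position 8): no conditioning environment matches → elsewhere allophone [n].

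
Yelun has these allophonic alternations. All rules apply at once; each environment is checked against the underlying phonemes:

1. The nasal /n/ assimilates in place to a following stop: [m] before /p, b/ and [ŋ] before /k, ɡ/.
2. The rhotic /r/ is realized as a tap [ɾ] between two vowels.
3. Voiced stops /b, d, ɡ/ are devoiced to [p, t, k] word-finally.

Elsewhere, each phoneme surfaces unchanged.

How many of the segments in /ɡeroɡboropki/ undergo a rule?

Segments that undergo a rule: /r/ → [ɾ] (rule 2); /r/ → [ɾ] (rule 2).
All other segments surface unchanged.

2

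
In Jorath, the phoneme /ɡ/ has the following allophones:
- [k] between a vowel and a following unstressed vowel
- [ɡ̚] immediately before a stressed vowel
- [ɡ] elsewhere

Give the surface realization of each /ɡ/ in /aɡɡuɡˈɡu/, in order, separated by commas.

Occurrence 1 (position 2): no conditioning environment matches → elsewhere allophone [ɡ].
Occurrence 2 (position 3): no conditioning environment matches → elsewhere allophone [ɡ].
Occurrence 3 (position 5): no conditioning environment matches → elsewhere allophone [ɡ].
Occurrence 4 (position 6): immediately before a stressed vowel → [ɡ̚].

[ɡ], [ɡ], [ɡ], [ɡ̚]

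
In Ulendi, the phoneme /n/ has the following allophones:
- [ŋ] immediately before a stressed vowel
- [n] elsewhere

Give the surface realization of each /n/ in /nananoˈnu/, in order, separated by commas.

Occurrence 1 (position 1): no conditioning environment matches → elsewhere allophone [n].
Occurrence 2 (position 3): no conditioning environment matches → elsewhere allophone [n].
Occurrence 3 (position 5): no conditioning environment matches → elsewhere allophone [n].
Occurrence 4 (position 7): immediately before a stressed vowel → [ŋ].

[n], [n], [n], [ŋ]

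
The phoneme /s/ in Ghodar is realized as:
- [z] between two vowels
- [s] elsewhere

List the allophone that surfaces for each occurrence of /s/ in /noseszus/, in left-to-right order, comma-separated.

Occurrence 1 (position 3): between two vowels → [z].
Occurrence 2 (position 5): no conditioning environment matches → elsewhere allophone [s].
Occurrence 3 (position 8): no conditioning environment matches → elsewhere allophone [s].

[z], [s], [s]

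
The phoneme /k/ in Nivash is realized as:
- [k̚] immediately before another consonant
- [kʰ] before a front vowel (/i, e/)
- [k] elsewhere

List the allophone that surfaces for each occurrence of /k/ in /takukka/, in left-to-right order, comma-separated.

[k], [k̚], [k]

Occurrence 1 (position 3): no conditioning environment matches → elsewhere allophone [k].
Occurrence 2 (position 5): immediately before another consonant → [k̚].
Occurrence 3 (position 6): no conditioning environment matches → elsewhere allophone [k].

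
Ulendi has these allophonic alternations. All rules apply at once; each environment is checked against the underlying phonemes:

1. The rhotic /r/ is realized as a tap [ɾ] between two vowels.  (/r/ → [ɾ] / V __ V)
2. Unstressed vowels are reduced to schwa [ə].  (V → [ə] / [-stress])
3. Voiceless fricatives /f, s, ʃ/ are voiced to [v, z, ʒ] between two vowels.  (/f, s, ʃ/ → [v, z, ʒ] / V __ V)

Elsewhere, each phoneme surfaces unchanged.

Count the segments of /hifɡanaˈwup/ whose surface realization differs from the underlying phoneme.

3

Segments that undergo a rule: /i/ → [ə] (rule 2); /a/ → [ə] (rule 2); /a/ → [ə] (rule 2).
All other segments surface unchanged.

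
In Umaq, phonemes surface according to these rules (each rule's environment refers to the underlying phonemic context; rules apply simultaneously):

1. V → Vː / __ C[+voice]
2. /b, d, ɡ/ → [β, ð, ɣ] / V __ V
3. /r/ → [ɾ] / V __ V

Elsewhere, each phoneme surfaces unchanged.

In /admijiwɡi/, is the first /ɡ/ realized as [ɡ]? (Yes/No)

Yes

/ɡ/ (between /w/ and /i/) is in the target of rule 2 but the environment (between two vowels) is not met → [ɡ].
The actual realization is [ɡ], which matches [ɡ].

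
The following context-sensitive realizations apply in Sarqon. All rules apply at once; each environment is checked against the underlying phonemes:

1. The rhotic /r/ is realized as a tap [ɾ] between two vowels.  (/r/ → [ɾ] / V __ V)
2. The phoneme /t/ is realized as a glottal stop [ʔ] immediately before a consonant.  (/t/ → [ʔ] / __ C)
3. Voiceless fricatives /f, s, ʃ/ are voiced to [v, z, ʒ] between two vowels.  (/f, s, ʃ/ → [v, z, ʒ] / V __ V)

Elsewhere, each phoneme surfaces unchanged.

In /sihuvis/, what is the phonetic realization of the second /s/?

/s/ (word-final) fails the environment for rule 3, so it stays [s].

[s]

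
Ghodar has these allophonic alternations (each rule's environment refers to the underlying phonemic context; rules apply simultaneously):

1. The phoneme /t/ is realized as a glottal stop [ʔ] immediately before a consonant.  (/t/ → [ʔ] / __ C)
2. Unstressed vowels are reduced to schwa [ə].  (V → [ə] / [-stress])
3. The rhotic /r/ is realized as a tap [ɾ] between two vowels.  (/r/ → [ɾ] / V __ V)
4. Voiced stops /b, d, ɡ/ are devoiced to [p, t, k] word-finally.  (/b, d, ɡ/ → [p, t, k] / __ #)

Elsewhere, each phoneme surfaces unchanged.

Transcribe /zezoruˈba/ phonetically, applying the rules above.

[zəzəɾəˈba]

/z/ — not in any rule's target class → [z].
Rule 2 applies to /e/ (between /z/ and /z/: in an unstressed syllable) → [ə].
/z/ (between /e/ and /o/) is unaffected → [z].
Rule 2 applies to /o/ (between /z/ and /r/: in an unstressed syllable) → [ə].
/r/ (between /o/ and /u/) occurs between two vowels → [ɾ] by rule 3.
/u/ — between /r/ and /b/, in an unstressed syllable — surfaces as [ə] (rule 2).
/b/ (between /u/ and /a/): rule 4 targets it, but not word-finally → unchanged [b].
/a/ (word-final): rule 2 targets it, but not in an unstressed syllable → unchanged [a].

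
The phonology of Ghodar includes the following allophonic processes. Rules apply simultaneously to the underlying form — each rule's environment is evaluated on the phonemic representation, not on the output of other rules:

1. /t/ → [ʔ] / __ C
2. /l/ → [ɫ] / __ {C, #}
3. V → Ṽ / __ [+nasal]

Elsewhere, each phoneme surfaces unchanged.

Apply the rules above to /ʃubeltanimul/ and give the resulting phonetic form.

[ʃubeɫtãnĩmuɫ]

/ʃ/ (word-initial) is unaffected → [ʃ].
/u/ (between /ʃ/ and /b/): rule 3 targets it, but not before a nasal consonant → unchanged [u].
/b/ (between /u/ and /e/) is unaffected → [b].
/e/ (between /b/ and /l/): rule 3 targets it, but not before a nasal consonant → unchanged [e].
Rule 2 applies to /l/ (between /e/ and /t/: word-finally or immediately before a consonant) → [ɫ].
/t/ (between /l/ and /a/) is in the target of rule 1 but the environment (immediately before a consonant) is not met → [t].
Rule 3 applies to /a/ (between /t/ and /n/: before a nasal consonant) → [ã].
/n/ (between /a/ and /i/) is unaffected → [n].
/i/ (between /n/ and /m/): before a nasal consonant, so rule 3 applies → [ĩ].
/m/ stays [m].
/u/ (between /m/ and /l/) is in the target of rule 3 but the environment (before a nasal consonant) is not met → [u].
Rule 2 applies to /l/ (word-final: word-finally or immediately before a consonant) → [ɫ].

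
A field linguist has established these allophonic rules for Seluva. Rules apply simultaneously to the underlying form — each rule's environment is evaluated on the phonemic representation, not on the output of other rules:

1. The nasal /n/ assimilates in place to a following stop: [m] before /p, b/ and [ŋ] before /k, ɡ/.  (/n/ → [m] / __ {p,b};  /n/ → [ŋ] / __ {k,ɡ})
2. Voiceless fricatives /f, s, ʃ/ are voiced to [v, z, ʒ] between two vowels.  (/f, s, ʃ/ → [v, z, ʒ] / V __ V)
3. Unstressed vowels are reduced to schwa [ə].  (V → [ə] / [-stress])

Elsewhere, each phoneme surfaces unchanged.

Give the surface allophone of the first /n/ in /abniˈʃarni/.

[n]

/n/ (between /b/ and /i/) fails the environment for rule 1, so it stays [n].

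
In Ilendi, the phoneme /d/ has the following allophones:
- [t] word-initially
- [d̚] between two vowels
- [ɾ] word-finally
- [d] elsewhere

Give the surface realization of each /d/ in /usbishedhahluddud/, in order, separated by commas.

[d], [d], [d], [ɾ]

Occurrence 1 (position 8): no conditioning environment matches → elsewhere allophone [d].
Occurrence 2 (position 14): no conditioning environment matches → elsewhere allophone [d].
Occurrence 3 (position 15): no conditioning environment matches → elsewhere allophone [d].
Occurrence 4 (position 17): word-finally → [ɾ].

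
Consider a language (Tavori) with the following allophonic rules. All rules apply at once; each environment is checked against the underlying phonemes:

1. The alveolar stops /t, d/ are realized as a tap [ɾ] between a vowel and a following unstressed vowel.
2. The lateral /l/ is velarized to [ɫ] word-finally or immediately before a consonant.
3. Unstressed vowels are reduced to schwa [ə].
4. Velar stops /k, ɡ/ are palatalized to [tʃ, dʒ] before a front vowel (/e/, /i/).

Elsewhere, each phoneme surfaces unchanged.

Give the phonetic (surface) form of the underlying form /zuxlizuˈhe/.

[zəxləzəˈhe]

/u/ (between /z/ and /x/) occurs in an unstressed syllable → [ə] by rule 3.
/l/ — between /x/ and /i/; rule 2 does not apply here → [l].
/i/ meets the environment for rule 3 (in an unstressed syllable) → [ə].
/u/ — between /z/ and /h/, in an unstressed syllable — surfaces as [ə] (rule 3).
/e/ (word-final): rule 3 targets it, but not in an unstressed syllable → unchanged [e].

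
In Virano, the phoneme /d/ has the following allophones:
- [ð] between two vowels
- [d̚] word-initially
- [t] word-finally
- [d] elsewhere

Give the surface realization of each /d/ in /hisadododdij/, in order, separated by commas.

Occurrence 1 (position 5): between two vowels → [ð].
Occurrence 2 (position 7): between two vowels → [ð].
Occurrence 3 (position 9): no conditioning environment matches → elsewhere allophone [d].
Occurrence 4 (position 10): no conditioning environment matches → elsewhere allophone [d].

[ð], [ð], [d], [d]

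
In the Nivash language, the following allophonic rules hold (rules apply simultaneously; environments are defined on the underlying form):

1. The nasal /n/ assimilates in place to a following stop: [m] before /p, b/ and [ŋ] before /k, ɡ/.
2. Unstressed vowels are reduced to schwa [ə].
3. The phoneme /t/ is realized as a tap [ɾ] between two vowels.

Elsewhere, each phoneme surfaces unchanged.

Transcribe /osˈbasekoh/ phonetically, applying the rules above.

Rule 2 applies to /o/ (word-initial: in an unstressed syllable) → [ə].
/s/ — not in any rule's target class → [s].
/b/ stays [b].
/a/ — between /b/ and /s/; rule 2 does not apply here → [a].
/s/ (between /a/ and /e/): no rule targets it → [s].
Rule 2 applies to /e/ (between /s/ and /k/: in an unstressed syllable) → [ə].
/k/ (between /e/ and /o/): no rule targets it → [k].
/o/ (between /k/ and /h/) occurs in an unstressed syllable → [ə] by rule 2.
/h/ stays [h].

[əsˈbasəkəh]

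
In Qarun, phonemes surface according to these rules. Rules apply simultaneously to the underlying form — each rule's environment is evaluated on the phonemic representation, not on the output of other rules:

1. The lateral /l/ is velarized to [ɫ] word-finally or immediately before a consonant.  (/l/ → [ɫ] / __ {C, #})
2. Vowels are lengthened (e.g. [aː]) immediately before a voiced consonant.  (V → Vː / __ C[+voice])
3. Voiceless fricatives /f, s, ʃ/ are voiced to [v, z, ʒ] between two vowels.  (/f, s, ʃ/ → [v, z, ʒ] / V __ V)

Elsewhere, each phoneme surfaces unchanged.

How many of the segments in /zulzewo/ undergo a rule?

3

Segments that undergo a rule: /u/ → [uː] (rule 2); /l/ → [ɫ] (rule 1); /e/ → [eː] (rule 2).
All other segments surface unchanged.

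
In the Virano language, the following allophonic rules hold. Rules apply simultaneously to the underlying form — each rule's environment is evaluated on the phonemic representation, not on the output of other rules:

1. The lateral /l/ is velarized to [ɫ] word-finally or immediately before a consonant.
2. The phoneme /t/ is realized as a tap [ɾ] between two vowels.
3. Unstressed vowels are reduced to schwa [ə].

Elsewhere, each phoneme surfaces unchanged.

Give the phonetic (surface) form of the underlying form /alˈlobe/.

/a/ (word-initial) occurs in an unstressed syllable → [ə] by rule 3.
/l/ (between /a/ and /l/) occurs word-finally or immediately before a consonant → [ɫ] by rule 1.
/l/ (between /l/ and /o/): rule 1 targets it, but not word-finally or immediately before a consonant → unchanged [l].
/o/ (between /l/ and /b/) fails the environment for rule 3, so it stays [o].
/b/ (between /o/ and /e/) is unaffected → [b].
/e/ (word-final) occurs in an unstressed syllable → [ə] by rule 3.

[əɫˈlobə]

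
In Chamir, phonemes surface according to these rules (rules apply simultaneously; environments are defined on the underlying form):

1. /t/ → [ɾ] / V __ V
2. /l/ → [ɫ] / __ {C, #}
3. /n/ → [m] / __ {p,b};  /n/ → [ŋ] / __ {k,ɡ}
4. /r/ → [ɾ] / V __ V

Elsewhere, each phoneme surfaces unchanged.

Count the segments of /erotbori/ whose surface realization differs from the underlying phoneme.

Segments that undergo a rule: /r/ → [ɾ] (rule 4); /r/ → [ɾ] (rule 4).
All other segments surface unchanged.

2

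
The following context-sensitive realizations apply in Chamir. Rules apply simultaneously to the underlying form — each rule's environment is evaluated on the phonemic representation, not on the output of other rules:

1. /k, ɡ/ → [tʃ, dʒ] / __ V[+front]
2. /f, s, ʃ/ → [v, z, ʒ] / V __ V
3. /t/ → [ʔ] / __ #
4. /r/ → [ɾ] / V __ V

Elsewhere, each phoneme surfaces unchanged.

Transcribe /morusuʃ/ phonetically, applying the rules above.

[moɾuzuʃ]

/m/ (word-initial) is unaffected → [m].
/o/ (between /m/ and /r/) is unaffected → [o].
/r/ meets the environment for rule 4 (between two vowels) → [ɾ].
/u/ (between /r/ and /s/): no rule targets it → [u].
/s/ (between /u/ and /u/): between two vowels, so rule 2 applies → [z].
/u/ stays [u].
/ʃ/ — word-final; rule 2 does not apply here → [ʃ].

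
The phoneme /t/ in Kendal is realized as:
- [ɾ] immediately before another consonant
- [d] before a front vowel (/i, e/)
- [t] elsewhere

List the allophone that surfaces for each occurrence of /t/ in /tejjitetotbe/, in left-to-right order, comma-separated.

Occurrence 1 (position 1): before a front vowel (/i, e/) → [d].
Occurrence 2 (position 6): before a front vowel (/i, e/) → [d].
Occurrence 3 (position 8): no conditioning environment matches → elsewhere allophone [t].
Occurrence 4 (position 10): immediately before another consonant → [ɾ].

[d], [d], [t], [ɾ]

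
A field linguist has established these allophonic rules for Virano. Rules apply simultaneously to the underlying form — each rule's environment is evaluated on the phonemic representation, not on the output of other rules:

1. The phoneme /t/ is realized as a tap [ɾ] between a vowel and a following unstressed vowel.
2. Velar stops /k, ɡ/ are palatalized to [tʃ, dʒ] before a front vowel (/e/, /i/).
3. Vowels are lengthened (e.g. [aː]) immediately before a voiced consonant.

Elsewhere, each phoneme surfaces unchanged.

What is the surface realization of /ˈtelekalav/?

[ˈteːlekaːlaːv]

/t/ (word-initial): rule 1 targets it, but not between a vowel and a following unstressed vowel → unchanged [t].
/e/ meets the environment for rule 3 (before a voiced consonant) → [eː].
/l/ (between /e/ and /e/): no rule targets it → [l].
/e/ (between /l/ and /k/) fails the environment for rule 3, so it stays [e].
/k/ (between /e/ and /a/): rule 2 targets it, but not before a front vowel → unchanged [k].
/a/ (between /k/ and /l/) occurs before a voiced consonant → [aː] by rule 3.
/l/ (between /a/ and /a/) is unaffected → [l].
/a/ (between /l/ and /v/): before a voiced consonant, so rule 3 applies → [aː].
/v/ (word-final): no rule targets it → [v].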